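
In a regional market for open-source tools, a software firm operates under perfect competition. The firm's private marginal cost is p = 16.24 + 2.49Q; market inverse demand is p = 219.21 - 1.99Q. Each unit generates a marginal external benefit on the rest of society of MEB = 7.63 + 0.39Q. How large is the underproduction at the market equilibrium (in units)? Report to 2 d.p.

Market equilibrium (private): 16.24 + 2.49Q = 219.21 - 1.99Q → Q_m = 45.3058.
Social marginal cost = private MC − MEB = 8.61 + 2.10Q.
Set SMC = demand: 8.61 + 2.10Q = 219.21 - 1.99Q → Q* = 51.4914.
Gap = |45.3058 − 51.4914| = 6.1856.

6.19 units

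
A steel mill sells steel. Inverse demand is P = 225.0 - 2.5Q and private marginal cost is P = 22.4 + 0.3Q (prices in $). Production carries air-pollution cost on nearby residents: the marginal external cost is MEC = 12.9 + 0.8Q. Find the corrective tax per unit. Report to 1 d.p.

tax = $55.1 per unit

Social marginal cost = private MC + MEC = 35.3 + 1.1Q.
Set SMC = demand: 35.3 + 1.1Q = 225.0 - 2.5Q → Q* = 52.6944.
The Pigouvian tax equals MEC at Q*: 12.9 + 0.8×52.6944 = 55.0555.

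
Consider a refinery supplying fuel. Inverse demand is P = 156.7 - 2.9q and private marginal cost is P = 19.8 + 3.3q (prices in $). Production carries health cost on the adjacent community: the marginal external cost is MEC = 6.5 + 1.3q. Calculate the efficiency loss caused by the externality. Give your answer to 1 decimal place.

Market equilibrium (private): 19.8 + 3.3q = 156.7 - 2.9q → q_m = 22.0806.
Social marginal cost = private MC + MEC = 26.3 + 4.6q.
Set SMC = demand: 26.3 + 4.6q = 156.7 - 2.9q → q* = 17.3867.
The loss is the area between SMC and demand from q* to q_m; with linear curves that's a triangle of height MEC(q_m).
DWL = ½ × 4.6939 × 35.2048 = 82.6239.

DWL = $82.6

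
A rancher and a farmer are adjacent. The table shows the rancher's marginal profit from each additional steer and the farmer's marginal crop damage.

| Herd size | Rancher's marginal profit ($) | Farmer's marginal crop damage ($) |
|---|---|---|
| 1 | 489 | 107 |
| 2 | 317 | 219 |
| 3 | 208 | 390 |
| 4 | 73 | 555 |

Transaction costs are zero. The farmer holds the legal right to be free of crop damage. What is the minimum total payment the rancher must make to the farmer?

Efficient level: marginal profit ≥ marginal crop damage through level 2, so k* = 2.
With the farmer holding the right, the rancher must at least compensate total damage at k*: 107 + 219 = 326.

$326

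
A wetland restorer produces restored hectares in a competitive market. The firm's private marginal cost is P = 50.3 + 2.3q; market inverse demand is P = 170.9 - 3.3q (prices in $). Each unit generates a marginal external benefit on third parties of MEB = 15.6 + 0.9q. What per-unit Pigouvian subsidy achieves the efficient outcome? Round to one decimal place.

subsidy = $41.7 per unit

Social marginal cost = private MC − MEB = 34.7 + 1.4q.
Set SMC = demand: 34.7 + 1.4q = 170.9 - 3.3q → q* = 28.9787.
The Pigouvian subsidy equals MEB at q*: 15.6 + 0.9×28.9787 = 41.6808.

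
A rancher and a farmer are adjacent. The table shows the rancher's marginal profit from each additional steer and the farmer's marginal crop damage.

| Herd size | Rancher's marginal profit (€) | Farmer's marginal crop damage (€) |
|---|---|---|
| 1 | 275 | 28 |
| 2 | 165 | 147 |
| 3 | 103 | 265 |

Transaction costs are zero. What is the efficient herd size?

2

Bargaining reaches the level where marginal profit last exceeds marginal crop damage.
That holds through level 2 (165 ≥ 147) but not at 3 (103 < 265).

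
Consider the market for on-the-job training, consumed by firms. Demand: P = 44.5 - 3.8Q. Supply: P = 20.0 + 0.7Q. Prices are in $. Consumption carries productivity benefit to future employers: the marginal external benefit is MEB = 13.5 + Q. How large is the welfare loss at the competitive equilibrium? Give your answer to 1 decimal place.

DWL = $51.3

Market equilibrium (private): 20.0 + 0.7Q = 44.5 - 3.8Q → Q_m = 5.4444.
Social marginal benefit = demand + MEB = 58.0 - 2.8Q.
Set SMB = MC: 58.0 - 2.8Q = 20.0 + 0.7Q → Q* = 10.8571.
Height of the DWL triangle at Q_m is SMB(Q_m) − MC(Q_m) = MEB(Q_m) = 18.9444.
DWL = ½ × 5.4127 × 18.9444 = 51.2702.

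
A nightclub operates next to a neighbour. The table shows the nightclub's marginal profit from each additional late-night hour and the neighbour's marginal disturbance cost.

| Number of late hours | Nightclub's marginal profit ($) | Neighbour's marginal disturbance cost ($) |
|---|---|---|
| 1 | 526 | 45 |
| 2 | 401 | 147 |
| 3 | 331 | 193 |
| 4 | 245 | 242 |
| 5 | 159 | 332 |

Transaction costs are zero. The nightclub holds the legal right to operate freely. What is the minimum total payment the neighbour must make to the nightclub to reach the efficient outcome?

$159

Left alone the nightclub would choose level 5 (marginal profit stays positive).
Efficient level: k* = 4 (marginal profit ≥ marginal disturbance cost through 4).
The neighbour must at least cover the nightclub's forgone profit from cutting 5→4: 159 = 159.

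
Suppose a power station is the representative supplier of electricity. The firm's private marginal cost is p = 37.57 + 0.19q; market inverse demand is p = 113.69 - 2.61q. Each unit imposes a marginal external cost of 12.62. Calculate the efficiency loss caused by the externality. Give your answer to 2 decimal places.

Market equilibrium (private): 37.57 + 0.19q = 113.69 - 2.61q → q_m = 27.1857.
Social marginal cost = private MC + MEC = 50.19 + 0.19q.
Set SMC = demand: 50.19 + 0.19q = 113.69 - 2.61q → q* = 22.6786.
The welfare-loss triangle has base |q_m − q*| and height MEC(q_m) (the vertical gap between SMC and demand is zero at q* and MEC at q_m).
DWL = ½ × 4.5071 × 12.6200 = 28.4398.

DWL = 28.44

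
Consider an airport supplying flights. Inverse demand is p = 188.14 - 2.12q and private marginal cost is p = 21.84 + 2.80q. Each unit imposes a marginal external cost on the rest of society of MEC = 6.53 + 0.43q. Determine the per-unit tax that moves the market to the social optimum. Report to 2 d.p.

tax = 19.37 per unit

Social marginal cost = private MC + MEC = 28.37 + 3.23q.
Set SMC = demand: 28.37 + 3.23q = 188.14 - 2.12q → q* = 29.8636.
The Pigouvian tax equals MEC at q*: 6.53 + 0.43×29.8636 = 19.3713.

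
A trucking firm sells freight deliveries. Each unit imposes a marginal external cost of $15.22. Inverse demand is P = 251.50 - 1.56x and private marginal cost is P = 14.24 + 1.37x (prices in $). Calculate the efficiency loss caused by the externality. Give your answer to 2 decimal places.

Market equilibrium (private): 14.24 + 1.37x = 251.50 - 1.56x → x_m = 80.9761.
Social marginal cost = private MC + MEC = 29.46 + 1.37x.
Set SMC = demand: 29.46 + 1.37x = 251.50 - 1.56x → x* = 75.7816.
Height of the DWL triangle at x_m is SMC(x_m) − demand(x_m) = MEC(x_m) = 15.2200.
DWL = ½ × 5.1945 × 15.2200 = 39.5301.

DWL = $39.53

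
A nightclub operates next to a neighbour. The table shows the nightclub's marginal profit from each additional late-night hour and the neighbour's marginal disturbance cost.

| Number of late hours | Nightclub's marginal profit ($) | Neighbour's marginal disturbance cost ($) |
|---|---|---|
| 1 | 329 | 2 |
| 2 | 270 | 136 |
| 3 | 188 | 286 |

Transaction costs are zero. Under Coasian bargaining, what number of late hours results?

2

Bargaining reaches the level where marginal profit last exceeds marginal disturbance cost.
That holds through level 2 (270 ≥ 136) but not at 3 (188 < 286).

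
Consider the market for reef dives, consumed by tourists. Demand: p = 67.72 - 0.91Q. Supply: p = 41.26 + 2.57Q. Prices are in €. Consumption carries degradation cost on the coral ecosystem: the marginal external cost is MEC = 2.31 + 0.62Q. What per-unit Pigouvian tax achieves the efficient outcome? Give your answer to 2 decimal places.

tax = €5.96 per unit

Social marginal benefit = demand − MEC = 65.41 - 1.53Q.
Set SMB = MC: 65.41 - 1.53Q = 41.26 + 2.57Q → Q* = 5.8902.
The Pigouvian tax equals MEC at Q*: 2.31 + 0.62×5.8902 = 5.9619.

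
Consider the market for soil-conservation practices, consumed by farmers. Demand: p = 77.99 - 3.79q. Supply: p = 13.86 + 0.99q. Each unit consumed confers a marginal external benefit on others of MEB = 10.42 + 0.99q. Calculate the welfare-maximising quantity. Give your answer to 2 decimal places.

Social marginal benefit = demand + MEB = 88.41 - 2.80q.
Set SMB = MC: 88.41 - 2.80q = 13.86 + 0.99q → q* = 19.6702.

q* = 19.67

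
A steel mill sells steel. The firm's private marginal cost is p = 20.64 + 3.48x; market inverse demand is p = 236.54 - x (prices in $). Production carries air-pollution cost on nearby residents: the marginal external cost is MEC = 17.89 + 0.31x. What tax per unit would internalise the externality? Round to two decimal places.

Social marginal cost = private MC + MEC = 38.53 + 3.79x.
Set SMC = demand: 38.53 + 3.79x = 236.54 - x → x* = 41.3382.
The Pigouvian tax equals MEC at x*: 17.89 + 0.31×41.3382 = 30.7048.

tax = $30.70 per unit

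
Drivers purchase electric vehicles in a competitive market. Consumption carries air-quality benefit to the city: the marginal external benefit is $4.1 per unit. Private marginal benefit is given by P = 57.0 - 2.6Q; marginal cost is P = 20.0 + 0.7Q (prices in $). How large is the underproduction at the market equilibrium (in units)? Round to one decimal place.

Market equilibrium (private): 20.0 + 0.7Q = 57.0 - 2.6Q → Q_m = 11.2121.
Social marginal benefit = demand + MEB = 61.1 - 2.6Q.
Set SMB = MC: 61.1 - 2.6Q = 20.0 + 0.7Q → Q* = 12.4545.
Gap = |11.2121 − 12.4545| = 1.2424.

1.2 units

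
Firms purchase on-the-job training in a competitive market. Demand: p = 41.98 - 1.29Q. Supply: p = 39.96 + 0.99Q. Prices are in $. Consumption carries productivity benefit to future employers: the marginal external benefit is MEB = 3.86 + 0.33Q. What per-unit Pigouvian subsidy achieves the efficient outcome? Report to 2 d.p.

Social marginal benefit = demand + MEB = 45.84 - 0.96Q.
Set SMB = MC: 45.84 - 0.96Q = 39.96 + 0.99Q → Q* = 3.0154.
The Pigouvian subsidy equals MEB at Q*: 3.86 + 0.33×3.0154 = 4.8551.

subsidy = $4.86 per unit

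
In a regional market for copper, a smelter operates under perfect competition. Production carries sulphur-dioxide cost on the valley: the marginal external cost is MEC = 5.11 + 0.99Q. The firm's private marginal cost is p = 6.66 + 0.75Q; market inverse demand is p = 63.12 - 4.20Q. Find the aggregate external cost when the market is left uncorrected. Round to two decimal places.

Market equilibrium (private): 6.66 + 0.75Q = 63.12 - 4.20Q → Q_m = 11.4061.
Total external cost = ∫₀^{Q_m} (5.11 + 0.99Q) dQ = 5.11×11.4061 + ½×0.99×11.4061² = 122.6842.

122.68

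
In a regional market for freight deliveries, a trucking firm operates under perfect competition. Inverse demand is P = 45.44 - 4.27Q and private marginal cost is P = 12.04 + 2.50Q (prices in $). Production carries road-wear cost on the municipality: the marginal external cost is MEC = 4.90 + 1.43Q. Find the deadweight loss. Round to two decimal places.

Market equilibrium (private): 12.04 + 2.50Q = 45.44 - 4.27Q → Q_m = 4.9335.
Social marginal cost = private MC + MEC = 16.94 + 3.93Q.
Set SMC = demand: 16.94 + 3.93Q = 45.44 - 4.27Q → Q* = 3.4756.
Height of the DWL triangle at Q_m is SMC(Q_m) − demand(Q_m) = MEC(Q_m) = 11.9549.
DWL = ½ × 1.4579 × 11.9549 = 8.7145.

DWL = $8.71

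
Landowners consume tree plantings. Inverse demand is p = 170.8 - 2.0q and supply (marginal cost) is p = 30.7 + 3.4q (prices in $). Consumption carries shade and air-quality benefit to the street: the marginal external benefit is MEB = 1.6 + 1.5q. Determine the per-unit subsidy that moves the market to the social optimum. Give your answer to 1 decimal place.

Social marginal benefit = demand + MEB = 172.4 - 0.5q.
Set SMB = MC: 172.4 - 0.5q = 30.7 + 3.4q → q* = 36.3333.
The Pigouvian subsidy equals MEB at q*: 1.6 + 1.5×36.3333 = 56.1000.

subsidy = $56.1 per unit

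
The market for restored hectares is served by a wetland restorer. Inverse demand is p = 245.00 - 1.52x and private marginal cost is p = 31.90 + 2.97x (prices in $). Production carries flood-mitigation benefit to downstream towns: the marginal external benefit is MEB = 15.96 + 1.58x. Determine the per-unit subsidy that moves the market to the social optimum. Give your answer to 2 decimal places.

Social marginal cost = private MC − MEB = 15.94 + 1.39x.
Set SMC = demand: 15.94 + 1.39x = 245.00 - 1.52x → x* = 78.7148.
The Pigouvian subsidy equals MEB at x*: 15.96 + 1.58×78.7148 = 140.3294.

subsidy = $140.33 per unit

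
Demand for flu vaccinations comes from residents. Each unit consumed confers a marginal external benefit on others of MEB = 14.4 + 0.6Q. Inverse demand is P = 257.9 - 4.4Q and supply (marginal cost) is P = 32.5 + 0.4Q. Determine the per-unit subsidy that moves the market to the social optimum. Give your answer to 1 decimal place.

subsidy = 48.7 per unit

Social marginal benefit = demand + MEB = 272.3 - 3.8Q.
Set SMB = MC: 272.3 - 3.8Q = 32.5 + 0.4Q → Q* = 57.0952.
The Pigouvian subsidy equals MEB at Q*: 14.4 + 0.6×57.0952 = 48.6571.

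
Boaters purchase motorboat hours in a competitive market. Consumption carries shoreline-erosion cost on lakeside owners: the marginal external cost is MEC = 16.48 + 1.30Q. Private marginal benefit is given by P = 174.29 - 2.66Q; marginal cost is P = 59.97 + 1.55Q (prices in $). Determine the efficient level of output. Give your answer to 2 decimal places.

Q* = 17.76

Social marginal benefit = demand − MEC = 157.81 - 3.96Q.
Set SMB = MC: 157.81 - 3.96Q = 59.97 + 1.55Q → Q* = 17.7568.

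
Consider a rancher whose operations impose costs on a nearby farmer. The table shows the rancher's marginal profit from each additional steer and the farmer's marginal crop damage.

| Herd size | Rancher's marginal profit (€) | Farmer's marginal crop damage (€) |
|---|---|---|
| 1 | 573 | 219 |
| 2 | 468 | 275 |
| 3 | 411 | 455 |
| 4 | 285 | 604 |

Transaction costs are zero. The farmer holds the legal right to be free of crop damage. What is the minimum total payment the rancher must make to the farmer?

€494

Efficient level: marginal profit ≥ marginal crop damage through level 2, so k* = 2.
With the farmer holding the right, the rancher must at least compensate total damage at k*: 219 + 275 = 494.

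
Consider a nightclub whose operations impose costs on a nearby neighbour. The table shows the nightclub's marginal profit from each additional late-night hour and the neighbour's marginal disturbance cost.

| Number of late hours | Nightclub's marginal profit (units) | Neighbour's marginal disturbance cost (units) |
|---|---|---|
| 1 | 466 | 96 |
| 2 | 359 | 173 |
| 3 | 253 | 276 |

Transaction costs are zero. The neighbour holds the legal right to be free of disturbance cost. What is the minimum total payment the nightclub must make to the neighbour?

269

Efficient level: marginal profit ≥ marginal disturbance cost through level 2, so k* = 2.
With the neighbour holding the right, the nightclub must at least compensate total damage at k*: 96 + 173 = 269.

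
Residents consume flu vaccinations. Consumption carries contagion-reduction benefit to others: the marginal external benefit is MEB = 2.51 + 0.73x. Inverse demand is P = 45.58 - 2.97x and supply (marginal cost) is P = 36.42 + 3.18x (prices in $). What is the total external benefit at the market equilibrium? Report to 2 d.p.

Market equilibrium (private): 36.42 + 3.18x = 45.58 - 2.97x → x_m = 1.4894.
Total external benefit = ∫₀^{x_m} (2.51 + 0.73x) dx = 2.51×1.4894 + ½×0.73×1.4894² = 4.5481.

$4.55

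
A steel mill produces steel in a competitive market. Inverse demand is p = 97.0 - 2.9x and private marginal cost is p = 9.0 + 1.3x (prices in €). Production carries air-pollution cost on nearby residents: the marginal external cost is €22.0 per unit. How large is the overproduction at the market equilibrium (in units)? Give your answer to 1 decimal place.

5.2 units

Market equilibrium (private): 9.0 + 1.3x = 97.0 - 2.9x → x_m = 20.9524.
Social marginal cost = private MC + MEC = 31.0 + 1.3x.
Set SMC = demand: 31.0 + 1.3x = 97.0 - 2.9x → x* = 15.7143.
Gap = |20.9524 − 15.7143| = 5.2381.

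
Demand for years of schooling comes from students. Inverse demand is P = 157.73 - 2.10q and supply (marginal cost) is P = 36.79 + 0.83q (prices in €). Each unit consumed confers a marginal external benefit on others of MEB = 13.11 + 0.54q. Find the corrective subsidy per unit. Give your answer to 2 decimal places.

subsidy = €43.40 per unit

Social marginal benefit = demand + MEB = 170.84 - 1.56q.
Set SMB = MC: 170.84 - 1.56q = 36.79 + 0.83q → q* = 56.0879.
The Pigouvian subsidy equals MEB at q*: 13.11 + 0.54×56.0879 = 43.3975.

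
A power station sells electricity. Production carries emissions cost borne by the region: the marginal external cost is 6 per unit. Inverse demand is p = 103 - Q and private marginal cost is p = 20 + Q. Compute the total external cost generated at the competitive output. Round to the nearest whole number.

249

Market equilibrium (private): 20 + Q = 103 - Q → Q_m = 41.5000.
Total external cost = MEC × Q_m = 6 × 41.5000 = 249.0000.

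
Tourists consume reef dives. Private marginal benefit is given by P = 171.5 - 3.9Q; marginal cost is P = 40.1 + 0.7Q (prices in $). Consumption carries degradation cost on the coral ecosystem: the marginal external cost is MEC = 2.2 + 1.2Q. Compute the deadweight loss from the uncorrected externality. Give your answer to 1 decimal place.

Market equilibrium (private): 40.1 + 0.7Q = 171.5 - 3.9Q → Q_m = 28.5652.
Social marginal benefit = demand − MEC = 169.3 - 5.1Q.
Set SMB = MC: 169.3 - 5.1Q = 40.1 + 0.7Q → Q* = 22.2759.
The welfare-loss triangle has base |Q_m − Q*| and height MEC(Q_m) (the vertical gap between SMB and MC is zero at Q* and MEC at Q_m).
DWL = ½ × 6.2893 × 36.4783 = 114.7115.

DWL = $114.7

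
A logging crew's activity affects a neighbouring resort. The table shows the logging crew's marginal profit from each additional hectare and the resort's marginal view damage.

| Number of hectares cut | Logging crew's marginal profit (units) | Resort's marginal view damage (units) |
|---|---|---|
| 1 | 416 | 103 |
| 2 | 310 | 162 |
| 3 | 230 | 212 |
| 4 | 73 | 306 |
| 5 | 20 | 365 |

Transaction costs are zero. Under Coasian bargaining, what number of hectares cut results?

Bargaining reaches the level where marginal profit last exceeds marginal view damage.
That holds through level 3 (230 ≥ 212) but not at 4 (73 < 306).

3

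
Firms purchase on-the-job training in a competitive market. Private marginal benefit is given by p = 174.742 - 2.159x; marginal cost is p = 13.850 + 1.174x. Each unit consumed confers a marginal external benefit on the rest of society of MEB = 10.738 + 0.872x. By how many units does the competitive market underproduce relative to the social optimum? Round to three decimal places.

Market equilibrium (private): 13.850 + 1.174x = 174.742 - 2.159x → x_m = 48.2724.
Social marginal benefit = demand + MEB = 185.480 - 1.287x.
Set SMB = MC: 185.480 - 1.287x = 13.850 + 1.174x → x* = 69.7399.
Gap = |48.2724 − 69.7399| = 21.4675.

21.468 units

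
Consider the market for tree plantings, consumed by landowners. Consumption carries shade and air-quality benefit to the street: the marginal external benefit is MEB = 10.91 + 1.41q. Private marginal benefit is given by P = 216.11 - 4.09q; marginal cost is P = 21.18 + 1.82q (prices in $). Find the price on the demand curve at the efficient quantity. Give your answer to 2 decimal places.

Social marginal benefit = demand + MEB = 227.02 - 2.68q.
Set SMB = MC: 227.02 - 2.68q = 21.18 + 1.82q → q* = 45.7422.
Consumer price on the demand curve at q*: 216.11 − 4.09×45.7422 = 29.0244.

P = $29.02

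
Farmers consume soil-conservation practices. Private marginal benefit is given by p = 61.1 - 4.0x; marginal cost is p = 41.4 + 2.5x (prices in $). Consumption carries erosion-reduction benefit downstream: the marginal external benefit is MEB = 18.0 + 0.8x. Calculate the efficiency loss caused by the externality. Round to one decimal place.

Market equilibrium (private): 41.4 + 2.5x = 61.1 - 4.0x → x_m = 3.0308.
Social marginal benefit = demand + MEB = 79.1 - 3.2x.
Set SMB = MC: 79.1 - 3.2x = 41.4 + 2.5x → x* = 6.6140.
The loss is the area between SMB and MC from x* to x_m; with linear curves that's a triangle of height MEB(x_m).
DWL = ½ × 3.5832 × 20.4246 = 36.5927.

DWL = $36.6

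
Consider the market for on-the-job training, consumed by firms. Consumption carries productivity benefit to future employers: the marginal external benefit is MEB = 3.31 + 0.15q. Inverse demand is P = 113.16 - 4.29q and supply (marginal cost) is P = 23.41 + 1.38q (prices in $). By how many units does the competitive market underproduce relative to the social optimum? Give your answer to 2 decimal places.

1.03 units

Market equilibrium (private): 23.41 + 1.38q = 113.16 - 4.29q → q_m = 15.8289.
Social marginal benefit = demand + MEB = 116.47 - 4.14q.
Set SMB = MC: 116.47 - 4.14q = 23.41 + 1.38q → q* = 16.8587.
Gap = |15.8289 − 16.8587| = 1.0298.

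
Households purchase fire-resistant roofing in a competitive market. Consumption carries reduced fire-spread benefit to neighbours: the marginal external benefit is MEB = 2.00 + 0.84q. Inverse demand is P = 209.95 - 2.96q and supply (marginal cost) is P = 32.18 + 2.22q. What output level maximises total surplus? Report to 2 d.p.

Social marginal benefit = demand + MEB = 211.95 - 2.12q.
Set SMB = MC: 211.95 - 2.12q = 32.18 + 2.22q → q* = 41.4217.

q* = 41.42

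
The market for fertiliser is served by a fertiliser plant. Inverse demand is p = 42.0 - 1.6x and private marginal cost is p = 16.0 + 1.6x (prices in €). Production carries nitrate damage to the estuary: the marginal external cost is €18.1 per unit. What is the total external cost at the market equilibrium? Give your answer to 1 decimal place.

Market equilibrium (private): 16.0 + 1.6x = 42.0 - 1.6x → x_m = 8.1250.
Total external cost = MEC × x_m = 18.1 × 8.1250 = 147.0625.

€147.1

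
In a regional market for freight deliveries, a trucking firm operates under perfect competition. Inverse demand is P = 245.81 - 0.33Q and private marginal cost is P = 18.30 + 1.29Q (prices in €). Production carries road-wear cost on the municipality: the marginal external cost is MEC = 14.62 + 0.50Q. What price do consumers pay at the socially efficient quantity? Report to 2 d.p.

Social marginal cost = private MC + MEC = 32.92 + 1.79Q.
Set SMC = demand: 32.92 + 1.79Q = 245.81 - 0.33Q → Q* = 100.4198.
Consumer price on the demand curve at Q*: 245.81 − 0.33×100.4198 = 212.6715.

P = €212.67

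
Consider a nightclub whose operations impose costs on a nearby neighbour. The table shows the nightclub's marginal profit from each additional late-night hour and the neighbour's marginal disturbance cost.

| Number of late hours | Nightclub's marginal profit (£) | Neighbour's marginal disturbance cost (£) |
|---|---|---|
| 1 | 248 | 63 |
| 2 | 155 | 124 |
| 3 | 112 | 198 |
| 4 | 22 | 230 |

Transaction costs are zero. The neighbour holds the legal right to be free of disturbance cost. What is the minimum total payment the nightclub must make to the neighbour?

Efficient level: marginal profit ≥ marginal disturbance cost through level 2, so k* = 2.
With the neighbour holding the right, the nightclub must at least compensate total damage at k*: 63 + 124 = 187.

£187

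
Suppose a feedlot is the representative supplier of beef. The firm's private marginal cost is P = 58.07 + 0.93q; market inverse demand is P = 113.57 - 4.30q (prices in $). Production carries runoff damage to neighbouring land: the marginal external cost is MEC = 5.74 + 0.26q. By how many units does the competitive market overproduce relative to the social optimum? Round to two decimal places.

1.55 units

Market equilibrium (private): 58.07 + 0.93q = 113.57 - 4.30q → q_m = 10.6119.
Social marginal cost = private MC + MEC = 63.81 + 1.19q.
Set SMC = demand: 63.81 + 1.19q = 113.57 - 4.30q → q* = 9.0638.
Gap = |10.6119 − 9.0638| = 1.5481.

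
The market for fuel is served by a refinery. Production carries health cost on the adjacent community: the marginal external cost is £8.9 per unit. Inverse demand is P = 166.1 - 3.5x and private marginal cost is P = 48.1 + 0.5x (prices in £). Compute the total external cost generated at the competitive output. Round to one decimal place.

Market equilibrium (private): 48.1 + 0.5x = 166.1 - 3.5x → x_m = 29.5000.
Total external cost = MEC × x_m = 8.9 × 29.5000 = 262.5500.

£262.6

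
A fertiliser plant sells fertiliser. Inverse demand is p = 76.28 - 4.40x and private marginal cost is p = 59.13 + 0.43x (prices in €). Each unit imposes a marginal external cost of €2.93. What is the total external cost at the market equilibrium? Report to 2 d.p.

Market equilibrium (private): 59.13 + 0.43x = 76.28 - 4.40x → x_m = 3.5507.
Total external cost = MEC × x_m = 2.93 × 3.5507 = 10.4036.

€10.40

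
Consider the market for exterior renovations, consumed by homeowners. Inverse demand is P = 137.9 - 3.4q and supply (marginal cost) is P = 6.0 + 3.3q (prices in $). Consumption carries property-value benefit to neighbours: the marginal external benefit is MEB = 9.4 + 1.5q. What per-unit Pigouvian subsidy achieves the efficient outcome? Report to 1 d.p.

subsidy = $50.2 per unit

Social marginal benefit = demand + MEB = 147.3 - 1.9q.
Set SMB = MC: 147.3 - 1.9q = 6.0 + 3.3q → q* = 27.1731.
The Pigouvian subsidy equals MEB at q*: 9.4 + 1.5×27.1731 = 50.1597.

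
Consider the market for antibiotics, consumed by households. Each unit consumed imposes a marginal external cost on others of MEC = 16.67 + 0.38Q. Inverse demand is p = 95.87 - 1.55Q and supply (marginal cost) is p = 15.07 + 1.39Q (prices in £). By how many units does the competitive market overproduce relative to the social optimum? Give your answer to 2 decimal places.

Market equilibrium (private): 15.07 + 1.39Q = 95.87 - 1.55Q → Q_m = 27.4830.
Social marginal benefit = demand − MEC = 79.20 - 1.93Q.
Set SMB = MC: 79.20 - 1.93Q = 15.07 + 1.39Q → Q* = 19.3163.
Gap = |27.4830 − 19.3163| = 8.1667.

8.17 units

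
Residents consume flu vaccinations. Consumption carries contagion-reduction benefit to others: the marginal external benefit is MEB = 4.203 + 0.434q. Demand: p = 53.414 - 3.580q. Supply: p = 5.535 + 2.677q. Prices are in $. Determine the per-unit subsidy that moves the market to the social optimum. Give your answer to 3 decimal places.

subsidy = $8.085 per unit

Social marginal benefit = demand + MEB = 57.617 - 3.146q.
Set SMB = MC: 57.617 - 3.146q = 5.535 + 2.677q → q* = 8.9442.
The Pigouvian subsidy equals MEB at q*: 4.203 + 0.434×8.9442 = 8.0848.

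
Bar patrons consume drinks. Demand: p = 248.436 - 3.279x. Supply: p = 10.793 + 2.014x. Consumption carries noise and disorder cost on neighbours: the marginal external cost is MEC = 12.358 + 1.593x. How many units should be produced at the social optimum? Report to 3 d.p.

x* = 32.716

Social marginal benefit = demand − MEC = 236.078 - 4.872x.
Set SMB = MC: 236.078 - 4.872x = 10.793 + 2.014x → x* = 32.7164.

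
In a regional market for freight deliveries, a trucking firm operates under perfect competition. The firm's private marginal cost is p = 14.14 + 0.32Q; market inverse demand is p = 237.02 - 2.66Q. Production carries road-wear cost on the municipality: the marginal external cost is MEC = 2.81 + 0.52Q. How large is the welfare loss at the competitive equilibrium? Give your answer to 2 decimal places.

Market equilibrium (private): 14.14 + 0.32Q = 237.02 - 2.66Q → Q_m = 74.7919.
Social marginal cost = private MC + MEC = 16.95 + 0.84Q.
Set SMC = demand: 16.95 + 0.84Q = 237.02 - 2.66Q → Q* = 62.8771.
The loss is the area between SMC and demand from Q* to Q_m; with linear curves that's a triangle of height MEC(Q_m).
DWL = ½ × 11.9148 × 41.7018 = 248.4343.

DWL = 248.43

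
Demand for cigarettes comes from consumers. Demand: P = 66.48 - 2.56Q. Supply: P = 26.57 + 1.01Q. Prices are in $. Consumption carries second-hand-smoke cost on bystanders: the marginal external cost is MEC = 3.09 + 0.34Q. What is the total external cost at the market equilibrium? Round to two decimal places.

$55.79

Market equilibrium (private): 26.57 + 1.01Q = 66.48 - 2.56Q → Q_m = 11.1793.
Total external cost = ∫₀^{Q_m} (3.09 + 0.34Q) dQ = 3.09×11.1793 + ½×0.34×11.1793² = 55.7901.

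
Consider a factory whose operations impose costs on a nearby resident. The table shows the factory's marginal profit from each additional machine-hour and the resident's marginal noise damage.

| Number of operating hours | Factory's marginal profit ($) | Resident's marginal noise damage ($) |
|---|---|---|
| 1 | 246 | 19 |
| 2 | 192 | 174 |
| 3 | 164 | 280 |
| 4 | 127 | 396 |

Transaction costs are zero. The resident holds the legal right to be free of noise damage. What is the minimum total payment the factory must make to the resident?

Efficient level: marginal profit ≥ marginal noise damage through level 2, so k* = 2.
With the resident holding the right, the factory must at least compensate total damage at k*: 19 + 174 = 193.

$193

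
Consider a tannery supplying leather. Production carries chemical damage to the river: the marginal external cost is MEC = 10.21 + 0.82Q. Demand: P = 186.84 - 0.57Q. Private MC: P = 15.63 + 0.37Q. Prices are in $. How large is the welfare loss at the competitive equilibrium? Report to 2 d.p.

Market equilibrium (private): 15.63 + 0.37Q = 186.84 - 0.57Q → Q_m = 182.1383.
Social marginal cost = private MC + MEC = 25.84 + 1.19Q.
Set SMC = demand: 25.84 + 1.19Q = 186.84 - 0.57Q → Q* = 91.4773.
Between Q* and Q_m the wedge SMC − demand runs linearly from 0 to MEC(Q_m), so the loss is a triangle.
DWL = ½ × 90.6610 × 159.5634 = 7233.0887.

DWL = $7233.09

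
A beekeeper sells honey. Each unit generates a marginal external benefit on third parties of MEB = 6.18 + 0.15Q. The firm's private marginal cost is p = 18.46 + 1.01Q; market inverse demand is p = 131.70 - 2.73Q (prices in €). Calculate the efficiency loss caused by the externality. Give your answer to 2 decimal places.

DWL = €16.01

Market equilibrium (private): 18.46 + 1.01Q = 131.70 - 2.73Q → Q_m = 30.2781.
Social marginal cost = private MC − MEB = 12.28 + 0.86Q.
Set SMC = demand: 12.28 + 0.86Q = 131.70 - 2.73Q → Q* = 33.2646.
Height of the DWL triangle at Q_m is demand(Q_m) − SMC(Q_m) = MEB(Q_m) = 10.7217.
DWL = ½ × 2.9865 × 10.7217 = 16.0102.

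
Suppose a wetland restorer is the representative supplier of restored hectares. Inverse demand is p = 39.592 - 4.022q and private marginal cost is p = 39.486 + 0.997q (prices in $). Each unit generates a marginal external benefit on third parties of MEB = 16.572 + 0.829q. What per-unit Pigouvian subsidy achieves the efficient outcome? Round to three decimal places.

Social marginal cost = private MC − MEB = 22.914 + 0.168q.
Set SMC = demand: 22.914 + 0.168q = 39.592 - 4.022q → q* = 3.9804.
The Pigouvian subsidy equals MEB at q*: 16.572 + 0.829×3.9804 = 19.8718.

subsidy = $19.872 per unit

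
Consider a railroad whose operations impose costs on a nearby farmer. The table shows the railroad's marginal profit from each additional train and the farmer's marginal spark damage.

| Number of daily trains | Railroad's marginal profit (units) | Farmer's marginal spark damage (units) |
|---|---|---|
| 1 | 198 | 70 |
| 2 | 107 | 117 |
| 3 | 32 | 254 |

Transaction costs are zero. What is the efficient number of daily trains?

1

Bargaining reaches the level where marginal profit last exceeds marginal spark damage.
That holds through level 1 (198 ≥ 70) but not at 2 (107 < 117).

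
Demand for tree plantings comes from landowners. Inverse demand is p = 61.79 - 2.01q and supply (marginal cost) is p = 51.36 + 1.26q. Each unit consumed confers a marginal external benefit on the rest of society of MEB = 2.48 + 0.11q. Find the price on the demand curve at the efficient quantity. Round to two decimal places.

Social marginal benefit = demand + MEB = 64.27 - 1.90q.
Set SMB = MC: 64.27 - 1.90q = 51.36 + 1.26q → q* = 4.0854.
Consumer price on the demand curve at q*: 61.79 − 2.01×4.0854 = 53.5783.

P = 53.58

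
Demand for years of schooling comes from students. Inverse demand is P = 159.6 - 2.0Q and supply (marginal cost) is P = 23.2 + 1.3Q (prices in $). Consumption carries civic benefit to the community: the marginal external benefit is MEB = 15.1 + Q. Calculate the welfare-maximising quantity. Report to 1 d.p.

Social marginal benefit = demand + MEB = 174.7 - Q.
Set SMB = MC: 174.7 - Q = 23.2 + 1.3Q → Q* = 65.8696.

Q* = 65.9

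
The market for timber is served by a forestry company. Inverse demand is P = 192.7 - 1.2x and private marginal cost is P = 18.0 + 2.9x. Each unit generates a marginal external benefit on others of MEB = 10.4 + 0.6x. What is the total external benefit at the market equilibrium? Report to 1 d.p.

987.8

Market equilibrium (private): 18.0 + 2.9x = 192.7 - 1.2x → x_m = 42.6098.
Total external benefit = ∫₀^{x_m} (10.4 + 0.6x) dx = 10.4×42.6098 + ½×0.6×42.6098² = 987.8204.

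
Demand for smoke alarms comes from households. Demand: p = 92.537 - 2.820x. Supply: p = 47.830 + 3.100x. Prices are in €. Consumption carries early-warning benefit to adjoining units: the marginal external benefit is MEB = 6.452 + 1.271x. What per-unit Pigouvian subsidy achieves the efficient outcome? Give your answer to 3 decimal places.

subsidy = €20.438 per unit

Social marginal benefit = demand + MEB = 98.989 - 1.549x.
Set SMB = MC: 98.989 - 1.549x = 47.830 + 3.100x → x* = 11.0043.
The Pigouvian subsidy equals MEB at x*: 6.452 + 1.271×11.0043 = 20.4385.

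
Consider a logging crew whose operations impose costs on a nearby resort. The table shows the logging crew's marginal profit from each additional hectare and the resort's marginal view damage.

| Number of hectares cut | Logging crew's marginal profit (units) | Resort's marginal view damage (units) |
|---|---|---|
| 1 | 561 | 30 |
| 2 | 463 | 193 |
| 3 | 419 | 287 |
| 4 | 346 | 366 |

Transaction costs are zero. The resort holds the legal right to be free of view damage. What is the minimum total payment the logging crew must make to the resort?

510

Efficient level: marginal profit ≥ marginal view damage through level 3, so k* = 3.
With the resort holding the right, the logging crew must at least compensate total damage at k*: 30 + 193 + 287 = 510.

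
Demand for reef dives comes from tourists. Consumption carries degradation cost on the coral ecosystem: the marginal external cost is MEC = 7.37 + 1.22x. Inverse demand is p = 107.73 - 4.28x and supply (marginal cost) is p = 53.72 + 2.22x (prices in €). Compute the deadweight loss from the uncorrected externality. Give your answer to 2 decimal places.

Market equilibrium (private): 53.72 + 2.22x = 107.73 - 4.28x → x_m = 8.3092.
Social marginal benefit = demand − MEC = 100.36 - 5.50x.
Set SMB = MC: 100.36 - 5.50x = 53.72 + 2.22x → x* = 6.0415.
Height of the DWL triangle at x_m is MC(x_m) − SMB(x_m) = MEC(x_m) = 17.5073.
DWL = ½ × 2.2677 × 17.5073 = 19.8507.

DWL = €19.85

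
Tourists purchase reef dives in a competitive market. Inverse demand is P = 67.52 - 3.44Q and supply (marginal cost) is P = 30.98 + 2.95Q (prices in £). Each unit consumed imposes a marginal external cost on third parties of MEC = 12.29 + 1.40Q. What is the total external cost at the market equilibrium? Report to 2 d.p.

£93.17

Market equilibrium (private): 30.98 + 2.95Q = 67.52 - 3.44Q → Q_m = 5.7183.
Total external cost = ∫₀^{Q_m} (12.29 + 1.40Q) dQ = 12.29×5.7183 + ½×1.40×5.7183² = 93.1672.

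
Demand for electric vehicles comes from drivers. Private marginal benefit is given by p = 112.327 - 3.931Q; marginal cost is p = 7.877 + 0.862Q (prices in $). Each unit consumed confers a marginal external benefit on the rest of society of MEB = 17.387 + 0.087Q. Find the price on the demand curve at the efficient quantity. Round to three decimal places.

Social marginal benefit = demand + MEB = 129.714 - 3.844Q.
Set SMB = MC: 129.714 - 3.844Q = 7.877 + 0.862Q → Q* = 25.8897.
Consumer price on the demand curve at Q*: 112.327 − 3.931×25.8897 = 10.5546.

P = $10.555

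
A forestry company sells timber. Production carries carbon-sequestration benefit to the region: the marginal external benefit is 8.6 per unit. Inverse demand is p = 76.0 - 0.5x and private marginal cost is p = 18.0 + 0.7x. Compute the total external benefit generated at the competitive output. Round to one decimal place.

Market equilibrium (private): 18.0 + 0.7x = 76.0 - 0.5x → x_m = 48.3333.
Total external benefit = MEB × x_m = 8.6 × 48.3333 = 415.6664.

415.7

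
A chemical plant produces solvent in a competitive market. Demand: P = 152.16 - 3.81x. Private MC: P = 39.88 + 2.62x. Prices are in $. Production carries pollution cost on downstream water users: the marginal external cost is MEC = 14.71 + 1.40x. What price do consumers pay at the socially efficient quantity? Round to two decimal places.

Social marginal cost = private MC + MEC = 54.59 + 4.02x.
Set SMC = demand: 54.59 + 4.02x = 152.16 - 3.81x → x* = 12.4610.
Consumer price on the demand curve at x*: 152.16 − 3.81×12.4610 = 104.6836.

P = $104.68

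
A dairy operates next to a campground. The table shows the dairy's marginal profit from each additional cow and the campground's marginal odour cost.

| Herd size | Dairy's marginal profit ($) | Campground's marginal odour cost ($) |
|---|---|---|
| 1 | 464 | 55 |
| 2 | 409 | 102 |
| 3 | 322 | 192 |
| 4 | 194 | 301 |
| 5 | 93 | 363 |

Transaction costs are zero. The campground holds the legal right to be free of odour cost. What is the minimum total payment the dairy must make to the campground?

Efficient level: marginal profit ≥ marginal odour cost through level 3, so k* = 3.
With the campground holding the right, the dairy must at least compensate total damage at k*: 55 + 102 + 192 = 349.

$349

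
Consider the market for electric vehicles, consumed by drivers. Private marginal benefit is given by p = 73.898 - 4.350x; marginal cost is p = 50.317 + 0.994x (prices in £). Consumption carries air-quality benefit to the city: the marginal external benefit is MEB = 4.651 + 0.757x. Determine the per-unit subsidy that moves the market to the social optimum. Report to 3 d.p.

subsidy = £9.310 per unit

Social marginal benefit = demand + MEB = 78.549 - 3.593x.
Set SMB = MC: 78.549 - 3.593x = 50.317 + 0.994x → x* = 6.1548.
The Pigouvian subsidy equals MEB at x*: 4.651 + 0.757×6.1548 = 9.3102.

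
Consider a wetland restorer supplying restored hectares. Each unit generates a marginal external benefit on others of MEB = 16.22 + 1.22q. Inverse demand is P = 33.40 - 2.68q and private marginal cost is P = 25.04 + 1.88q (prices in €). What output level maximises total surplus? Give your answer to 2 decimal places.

Social marginal cost = private MC − MEB = 8.82 + 0.66q.
Set SMC = demand: 8.82 + 0.66q = 33.40 - 2.68q → q* = 7.3593.

q* = 7.36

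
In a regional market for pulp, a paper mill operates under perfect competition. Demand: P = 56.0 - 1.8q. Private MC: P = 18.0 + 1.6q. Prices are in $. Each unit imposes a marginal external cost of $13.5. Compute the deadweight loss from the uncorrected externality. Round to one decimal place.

Market equilibrium (private): 18.0 + 1.6q = 56.0 - 1.8q → q_m = 11.1765.
Social marginal cost = private MC + MEC = 31.5 + 1.6q.
Set SMC = demand: 31.5 + 1.6q = 56.0 - 1.8q → q* = 7.2059.
Between q* and q_m the wedge SMC − demand runs linearly from 0 to MEC(q_m), so the loss is a triangle.
DWL = ½ × 3.9706 × 13.5000 = 26.8016.

DWL = $26.8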